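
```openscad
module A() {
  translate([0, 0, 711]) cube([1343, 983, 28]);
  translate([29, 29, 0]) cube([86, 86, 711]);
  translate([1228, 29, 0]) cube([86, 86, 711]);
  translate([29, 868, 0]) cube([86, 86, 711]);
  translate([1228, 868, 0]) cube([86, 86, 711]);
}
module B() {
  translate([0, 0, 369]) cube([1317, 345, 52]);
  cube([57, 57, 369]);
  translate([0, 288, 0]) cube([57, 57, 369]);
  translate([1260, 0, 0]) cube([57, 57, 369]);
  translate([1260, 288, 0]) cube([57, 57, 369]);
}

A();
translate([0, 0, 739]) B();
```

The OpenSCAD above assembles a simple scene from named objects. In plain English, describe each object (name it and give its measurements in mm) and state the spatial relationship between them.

A is a rectangular dining table. The top is 1343×983×28 mm with its upper surface at z = 739 mm. It stands on four 86×86 mm square legs, each inset 29 mm from the nearest pair of top edges, running from the floor to the underside of the top.

B is a bench: a 1317×345 mm seat slab, 52 mm thick, top at z = 421 mm, on four 57×57 mm square legs flush with the seat corners and standing on z = 0.

The bench is on top of the table.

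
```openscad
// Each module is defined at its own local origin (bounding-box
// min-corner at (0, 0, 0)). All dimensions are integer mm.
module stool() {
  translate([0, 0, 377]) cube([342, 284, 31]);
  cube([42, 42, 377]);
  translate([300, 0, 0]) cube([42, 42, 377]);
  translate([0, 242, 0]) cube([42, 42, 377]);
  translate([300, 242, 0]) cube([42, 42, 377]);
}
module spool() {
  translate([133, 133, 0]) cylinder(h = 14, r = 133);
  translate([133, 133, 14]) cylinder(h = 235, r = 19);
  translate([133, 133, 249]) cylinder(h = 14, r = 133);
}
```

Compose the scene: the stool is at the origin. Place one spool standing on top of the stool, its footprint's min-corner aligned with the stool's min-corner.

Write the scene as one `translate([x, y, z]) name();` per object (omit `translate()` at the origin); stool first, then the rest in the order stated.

stool();
translate([0, 0, 408]) spool();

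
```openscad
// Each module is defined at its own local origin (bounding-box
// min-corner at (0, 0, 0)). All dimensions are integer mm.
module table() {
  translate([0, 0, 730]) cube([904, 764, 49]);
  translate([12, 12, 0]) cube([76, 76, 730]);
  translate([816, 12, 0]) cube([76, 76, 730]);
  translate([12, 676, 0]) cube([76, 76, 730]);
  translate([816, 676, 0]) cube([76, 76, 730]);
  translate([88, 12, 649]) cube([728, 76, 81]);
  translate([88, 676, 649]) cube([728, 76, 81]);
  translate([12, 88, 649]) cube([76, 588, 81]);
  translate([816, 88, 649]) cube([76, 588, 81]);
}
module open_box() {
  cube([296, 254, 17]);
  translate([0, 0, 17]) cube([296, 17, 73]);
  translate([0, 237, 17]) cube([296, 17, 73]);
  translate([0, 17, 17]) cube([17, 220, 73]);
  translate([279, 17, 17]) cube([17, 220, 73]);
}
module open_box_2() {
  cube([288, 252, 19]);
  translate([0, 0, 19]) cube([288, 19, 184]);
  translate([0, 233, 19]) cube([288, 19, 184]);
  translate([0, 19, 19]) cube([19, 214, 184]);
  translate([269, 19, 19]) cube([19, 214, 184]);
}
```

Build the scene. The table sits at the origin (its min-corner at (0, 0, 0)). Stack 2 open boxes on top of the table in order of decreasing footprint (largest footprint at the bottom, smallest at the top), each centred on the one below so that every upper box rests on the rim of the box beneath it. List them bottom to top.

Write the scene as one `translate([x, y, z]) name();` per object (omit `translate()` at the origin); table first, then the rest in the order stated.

table();
translate([304, 255, 779]) open_box();
translate([308, 256, 869]) open_box_2();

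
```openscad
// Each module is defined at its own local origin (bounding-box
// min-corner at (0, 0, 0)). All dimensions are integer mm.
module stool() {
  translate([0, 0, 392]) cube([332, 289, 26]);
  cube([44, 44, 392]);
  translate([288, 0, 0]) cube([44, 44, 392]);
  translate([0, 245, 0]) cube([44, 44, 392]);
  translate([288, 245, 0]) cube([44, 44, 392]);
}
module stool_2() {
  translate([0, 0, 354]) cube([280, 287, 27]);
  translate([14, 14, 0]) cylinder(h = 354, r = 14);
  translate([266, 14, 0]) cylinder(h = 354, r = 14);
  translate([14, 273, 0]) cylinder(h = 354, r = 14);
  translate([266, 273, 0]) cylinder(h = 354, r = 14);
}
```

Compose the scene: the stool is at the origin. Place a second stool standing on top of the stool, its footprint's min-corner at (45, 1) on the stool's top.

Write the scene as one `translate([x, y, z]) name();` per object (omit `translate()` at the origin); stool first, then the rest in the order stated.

stool();
translate([45, 1, 418]) stool_2();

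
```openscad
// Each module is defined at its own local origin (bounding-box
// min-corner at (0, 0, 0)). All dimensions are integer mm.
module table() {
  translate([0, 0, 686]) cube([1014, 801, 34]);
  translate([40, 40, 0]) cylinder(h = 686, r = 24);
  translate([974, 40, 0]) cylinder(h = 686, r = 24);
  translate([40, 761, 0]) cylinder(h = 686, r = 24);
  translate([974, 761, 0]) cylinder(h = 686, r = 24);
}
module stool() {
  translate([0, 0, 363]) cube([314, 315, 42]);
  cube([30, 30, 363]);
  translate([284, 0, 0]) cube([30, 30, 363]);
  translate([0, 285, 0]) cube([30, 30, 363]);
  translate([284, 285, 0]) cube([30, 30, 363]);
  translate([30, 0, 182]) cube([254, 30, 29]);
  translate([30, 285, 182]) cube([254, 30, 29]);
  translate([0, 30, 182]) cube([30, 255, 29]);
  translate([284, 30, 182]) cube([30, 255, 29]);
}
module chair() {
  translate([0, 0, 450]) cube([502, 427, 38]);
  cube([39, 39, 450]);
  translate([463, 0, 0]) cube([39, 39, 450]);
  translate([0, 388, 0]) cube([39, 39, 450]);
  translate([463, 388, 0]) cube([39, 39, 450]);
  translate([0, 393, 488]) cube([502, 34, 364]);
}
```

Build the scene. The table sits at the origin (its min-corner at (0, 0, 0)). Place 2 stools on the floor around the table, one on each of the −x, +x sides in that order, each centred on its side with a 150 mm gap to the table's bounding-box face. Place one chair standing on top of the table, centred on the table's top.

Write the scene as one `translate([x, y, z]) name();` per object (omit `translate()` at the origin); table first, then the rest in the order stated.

table();
translate([-464, 243, 0]) stool();
translate([1164, 243, 0]) stool();
translate([256, 187, 720]) chair();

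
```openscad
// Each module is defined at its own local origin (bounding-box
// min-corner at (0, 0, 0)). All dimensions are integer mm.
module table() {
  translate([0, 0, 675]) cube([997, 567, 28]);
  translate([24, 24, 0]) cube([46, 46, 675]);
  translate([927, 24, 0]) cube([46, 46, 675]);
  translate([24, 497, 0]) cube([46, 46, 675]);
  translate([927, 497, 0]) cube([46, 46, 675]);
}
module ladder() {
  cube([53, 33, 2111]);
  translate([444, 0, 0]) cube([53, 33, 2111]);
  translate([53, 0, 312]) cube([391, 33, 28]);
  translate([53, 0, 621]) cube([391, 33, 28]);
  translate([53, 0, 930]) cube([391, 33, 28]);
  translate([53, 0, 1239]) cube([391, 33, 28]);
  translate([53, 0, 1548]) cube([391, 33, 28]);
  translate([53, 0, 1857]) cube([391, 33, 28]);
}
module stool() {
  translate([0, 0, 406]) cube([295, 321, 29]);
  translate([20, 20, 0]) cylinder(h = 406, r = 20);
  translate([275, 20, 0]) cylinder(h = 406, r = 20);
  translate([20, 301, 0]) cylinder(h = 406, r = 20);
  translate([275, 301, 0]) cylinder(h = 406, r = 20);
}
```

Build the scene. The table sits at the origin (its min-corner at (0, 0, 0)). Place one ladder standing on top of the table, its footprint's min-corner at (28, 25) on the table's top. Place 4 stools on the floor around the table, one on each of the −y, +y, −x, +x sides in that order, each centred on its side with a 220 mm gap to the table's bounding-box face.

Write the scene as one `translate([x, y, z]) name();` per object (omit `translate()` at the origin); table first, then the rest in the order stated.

table();
translate([28, 25, 703]) ladder();
translate([351, -541, 0]) stool();
translate([351, 787, 0]) stool();
translate([-515, 123, 0]) stool();
translate([1217, 123, 0]) stool();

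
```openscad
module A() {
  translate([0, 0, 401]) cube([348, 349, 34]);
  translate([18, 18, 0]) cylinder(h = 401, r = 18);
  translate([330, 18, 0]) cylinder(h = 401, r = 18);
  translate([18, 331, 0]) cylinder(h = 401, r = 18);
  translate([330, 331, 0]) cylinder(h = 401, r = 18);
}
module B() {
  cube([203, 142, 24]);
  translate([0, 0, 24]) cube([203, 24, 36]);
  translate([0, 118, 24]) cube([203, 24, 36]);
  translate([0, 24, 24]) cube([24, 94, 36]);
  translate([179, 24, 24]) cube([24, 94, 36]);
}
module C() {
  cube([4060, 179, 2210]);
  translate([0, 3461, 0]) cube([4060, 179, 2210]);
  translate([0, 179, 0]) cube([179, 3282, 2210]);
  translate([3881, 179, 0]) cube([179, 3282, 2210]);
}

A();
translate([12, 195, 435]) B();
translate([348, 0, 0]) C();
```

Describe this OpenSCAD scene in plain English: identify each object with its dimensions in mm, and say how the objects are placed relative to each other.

A is a simple wooden stool: a rectangular seat 348 mm (x) by 349 mm (y), 34 mm thick, top face at z = 435 mm, on four round legs, each 36 mm in diameter. The legs rest on z = 0, each leg's axis is inset half a diameter from the nearest pair of seat edges (so the leg's bounding box is flush with the corner).

B is an open-topped rectangular box: outside dimensions 203×142×60 mm, with a uniform wall and base thickness of 24 mm. The base is a full 203×142 slab on the floor; four walls sit on top of the base. The front and back walls (the −y and +y sides) span the full width; the two side walls fit between them.

C is a box-shaped house frame (walls only): outside footprint 4060×3640 mm, wall height 2210 mm, wall thickness 179 mm. The two y-facing walls run the full x-width; the two x-facing walls fit between the inner faces of the y-facing walls.

The open box is on top of the stool. The house frame is against the stool's +x side, with their −y faces flush.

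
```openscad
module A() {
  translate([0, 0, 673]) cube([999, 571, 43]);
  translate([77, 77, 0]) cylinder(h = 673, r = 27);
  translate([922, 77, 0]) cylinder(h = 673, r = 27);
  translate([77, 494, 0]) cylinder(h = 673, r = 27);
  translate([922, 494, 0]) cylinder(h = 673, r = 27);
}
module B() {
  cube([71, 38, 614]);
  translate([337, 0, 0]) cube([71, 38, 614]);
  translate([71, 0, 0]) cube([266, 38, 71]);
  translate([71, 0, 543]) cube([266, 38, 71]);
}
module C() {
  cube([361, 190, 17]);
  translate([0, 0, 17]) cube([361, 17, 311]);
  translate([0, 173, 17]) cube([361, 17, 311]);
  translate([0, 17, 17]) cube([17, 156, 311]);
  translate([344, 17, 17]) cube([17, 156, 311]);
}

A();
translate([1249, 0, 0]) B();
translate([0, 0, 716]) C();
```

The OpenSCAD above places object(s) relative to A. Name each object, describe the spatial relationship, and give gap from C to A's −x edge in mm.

The open box's min-x is at 0; the table's min-x is 0; gap = 0 mm.

A is a table. B is a picture frame. C is an open box. The picture frame is on the floor beside the table on its +x side. The open box is on top of the table. The gap from the open box to the table's −x edge is 0 mm.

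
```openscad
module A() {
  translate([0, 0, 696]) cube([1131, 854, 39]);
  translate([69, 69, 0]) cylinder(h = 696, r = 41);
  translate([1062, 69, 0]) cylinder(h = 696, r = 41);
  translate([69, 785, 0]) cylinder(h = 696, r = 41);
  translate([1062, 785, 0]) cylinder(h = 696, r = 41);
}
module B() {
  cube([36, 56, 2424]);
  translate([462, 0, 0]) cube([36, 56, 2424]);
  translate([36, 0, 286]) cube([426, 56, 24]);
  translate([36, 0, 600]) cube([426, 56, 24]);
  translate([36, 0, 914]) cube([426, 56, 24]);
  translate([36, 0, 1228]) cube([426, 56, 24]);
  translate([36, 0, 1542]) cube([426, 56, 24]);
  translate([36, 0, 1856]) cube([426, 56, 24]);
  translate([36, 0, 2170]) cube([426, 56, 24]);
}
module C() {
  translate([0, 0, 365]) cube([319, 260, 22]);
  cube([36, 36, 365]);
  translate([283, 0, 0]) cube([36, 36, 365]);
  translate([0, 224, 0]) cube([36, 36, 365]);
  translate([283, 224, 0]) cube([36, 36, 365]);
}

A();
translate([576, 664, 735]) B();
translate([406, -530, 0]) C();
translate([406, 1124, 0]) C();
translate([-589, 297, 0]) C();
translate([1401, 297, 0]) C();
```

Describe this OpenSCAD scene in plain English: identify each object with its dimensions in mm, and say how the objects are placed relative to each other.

A is a rectangular dining table. The top is 1131×854×39 mm with its upper surface at z = 735 mm. It stands on four round legs of 82 mm diameter, each leg's bounding box inset 28 mm from the nearest pair of top edges, running from the floor to the underside of the top.

B is a wooden ladder with two side rails of 36×56 mm section and 2424 mm height, set 498 mm apart overall. Between them run 7 rectangular rungs (56 mm deep, 24 mm thick), front faces flush with the rails' −y face. The bottom of the first rung is 286 mm above the floor and each subsequent rung is 314 mm higher than the one below.

C is a simple wooden stool: a rectangular seat 319 mm (x) by 260 mm (y), 22 mm thick, top face at z = 387 mm, on four square legs, each 36×36 mm in cross-section. The legs rest on z = 0, each flush with a corner of the seat.

The ladder is on top of the table. Four stools sit around the table at the −y, +y, −x, +x sides.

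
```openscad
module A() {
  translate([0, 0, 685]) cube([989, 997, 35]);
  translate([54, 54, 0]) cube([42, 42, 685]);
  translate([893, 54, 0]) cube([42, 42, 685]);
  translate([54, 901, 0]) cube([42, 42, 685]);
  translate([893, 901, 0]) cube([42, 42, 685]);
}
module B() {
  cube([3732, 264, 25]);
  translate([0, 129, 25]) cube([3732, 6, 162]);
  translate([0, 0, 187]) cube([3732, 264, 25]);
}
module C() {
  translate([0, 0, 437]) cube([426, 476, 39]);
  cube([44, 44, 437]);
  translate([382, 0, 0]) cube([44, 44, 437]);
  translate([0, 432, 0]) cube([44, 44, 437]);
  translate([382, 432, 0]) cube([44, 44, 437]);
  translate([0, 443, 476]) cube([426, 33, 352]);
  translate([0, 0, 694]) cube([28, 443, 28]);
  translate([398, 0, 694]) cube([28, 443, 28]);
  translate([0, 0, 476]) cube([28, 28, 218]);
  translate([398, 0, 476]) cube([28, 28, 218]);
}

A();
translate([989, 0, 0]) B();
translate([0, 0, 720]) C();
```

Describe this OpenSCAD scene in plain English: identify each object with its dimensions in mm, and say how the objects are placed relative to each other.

A is a table with a 989×997 mm rectangular top, 35 mm thick, top surface at z = 720 mm, supported by four 42×42 mm square legs, each inset 54 mm from the nearest pair of top edges, running from the floor.

B is an I-beam lying along x, 3732 mm long. Overall section height 212 mm. Two flanges 264 mm wide (y) and 25 mm thick, one on the floor and one at the top; a web 6 mm thick runs between them, centred on the flange width.

C is a chair: 426×476 mm seat, 39 mm thick, top at z = 476 mm, on four 44 mm square corner legs flush with the seat edges. A 33 mm thick backrest slab spans the full seat width, extending 352 mm above the seat top, its back face flush with the seat's +y edge. Two armrests of 28×28 mm section run along each side from the seat's front edge to the front of the backrest, top faces 246 mm above the seat top and outer faces flush with the seat's x-edges; a 28×28 mm post under the front of each armrest stands on the seat at the front corner.

The I-beam is against the table's +x side, with their −y faces flush. The chair is on top of the table.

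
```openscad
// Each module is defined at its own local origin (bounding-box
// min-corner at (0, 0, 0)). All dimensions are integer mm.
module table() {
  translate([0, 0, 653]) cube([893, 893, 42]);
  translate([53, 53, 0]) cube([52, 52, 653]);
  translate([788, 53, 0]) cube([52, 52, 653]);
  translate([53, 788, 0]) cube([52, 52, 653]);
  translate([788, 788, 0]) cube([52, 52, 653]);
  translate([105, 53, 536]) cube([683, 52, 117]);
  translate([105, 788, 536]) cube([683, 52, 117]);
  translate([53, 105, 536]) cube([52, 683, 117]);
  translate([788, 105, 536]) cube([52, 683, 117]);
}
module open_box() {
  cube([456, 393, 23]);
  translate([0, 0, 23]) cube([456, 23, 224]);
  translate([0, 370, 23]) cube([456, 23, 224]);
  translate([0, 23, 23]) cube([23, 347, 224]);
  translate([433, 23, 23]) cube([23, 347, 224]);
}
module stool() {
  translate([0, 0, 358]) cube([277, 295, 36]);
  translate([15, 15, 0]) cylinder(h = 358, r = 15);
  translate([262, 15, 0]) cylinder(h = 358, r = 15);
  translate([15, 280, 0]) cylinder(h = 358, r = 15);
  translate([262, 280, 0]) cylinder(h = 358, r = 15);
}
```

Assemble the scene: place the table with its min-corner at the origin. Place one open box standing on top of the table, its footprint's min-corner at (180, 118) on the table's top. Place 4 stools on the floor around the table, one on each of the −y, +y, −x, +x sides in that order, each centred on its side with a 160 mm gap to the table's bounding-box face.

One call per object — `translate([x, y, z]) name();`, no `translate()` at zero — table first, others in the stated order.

table();
translate([180, 118, 695]) open_box();
translate([308, -455, 0]) stool();
translate([308, 1053, 0]) stool();
translate([-437, 299, 0]) stool();
translate([1053, 299, 0]) stool();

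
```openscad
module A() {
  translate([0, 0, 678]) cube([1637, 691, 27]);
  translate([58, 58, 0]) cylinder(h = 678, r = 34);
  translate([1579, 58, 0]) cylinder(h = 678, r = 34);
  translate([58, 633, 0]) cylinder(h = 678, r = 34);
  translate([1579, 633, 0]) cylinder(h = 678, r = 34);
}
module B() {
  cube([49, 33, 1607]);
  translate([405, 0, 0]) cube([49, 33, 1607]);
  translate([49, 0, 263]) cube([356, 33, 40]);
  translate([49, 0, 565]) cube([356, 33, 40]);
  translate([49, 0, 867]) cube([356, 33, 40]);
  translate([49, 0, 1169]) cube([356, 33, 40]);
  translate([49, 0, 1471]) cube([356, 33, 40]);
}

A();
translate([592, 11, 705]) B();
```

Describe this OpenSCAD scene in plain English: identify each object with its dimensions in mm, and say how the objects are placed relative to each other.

A is a table with a 1637×691 mm rectangular top, 27 mm thick, top surface at z = 705 mm, supported by four round legs of 68 mm diameter, each leg's bounding box inset 24 mm from the nearest pair of top edges, running from the floor.

B is a wooden ladder with two side rails of 49×33 mm section and 1607 mm height, set 454 mm apart overall. Between them run 5 rectangular rungs (33 mm deep, 40 mm thick), front faces flush with the rails' −y face. The bottom of the first rung is 263 mm above the floor and each subsequent rung is 302 mm higher than the one below.

The ladder is on top of the table.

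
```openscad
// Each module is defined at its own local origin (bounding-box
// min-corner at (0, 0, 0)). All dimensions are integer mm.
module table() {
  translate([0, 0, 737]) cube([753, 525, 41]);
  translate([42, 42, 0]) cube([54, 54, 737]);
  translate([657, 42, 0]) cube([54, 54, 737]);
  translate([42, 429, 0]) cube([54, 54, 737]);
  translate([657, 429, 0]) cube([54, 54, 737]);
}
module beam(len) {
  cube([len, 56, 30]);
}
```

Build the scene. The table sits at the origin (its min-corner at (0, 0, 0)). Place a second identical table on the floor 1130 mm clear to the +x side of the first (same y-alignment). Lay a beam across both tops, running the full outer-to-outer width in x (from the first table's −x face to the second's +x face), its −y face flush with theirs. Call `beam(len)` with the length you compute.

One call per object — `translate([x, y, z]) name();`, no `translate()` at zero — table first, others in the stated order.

table();
translate([1883, 0, 0]) table();
translate([0, 0, 778]) beam(2636);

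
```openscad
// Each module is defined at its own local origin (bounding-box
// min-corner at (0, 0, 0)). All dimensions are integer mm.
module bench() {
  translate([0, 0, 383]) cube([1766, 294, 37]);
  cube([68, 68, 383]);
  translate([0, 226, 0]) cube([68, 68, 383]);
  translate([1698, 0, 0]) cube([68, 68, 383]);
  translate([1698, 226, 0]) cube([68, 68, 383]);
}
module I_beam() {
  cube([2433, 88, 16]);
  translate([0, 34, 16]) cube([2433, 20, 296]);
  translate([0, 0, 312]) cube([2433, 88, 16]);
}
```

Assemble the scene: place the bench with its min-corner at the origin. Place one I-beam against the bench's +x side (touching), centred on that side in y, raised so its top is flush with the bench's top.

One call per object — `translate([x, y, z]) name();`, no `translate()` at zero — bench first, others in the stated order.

bench();
translate([1766, 103, 92]) I_beam();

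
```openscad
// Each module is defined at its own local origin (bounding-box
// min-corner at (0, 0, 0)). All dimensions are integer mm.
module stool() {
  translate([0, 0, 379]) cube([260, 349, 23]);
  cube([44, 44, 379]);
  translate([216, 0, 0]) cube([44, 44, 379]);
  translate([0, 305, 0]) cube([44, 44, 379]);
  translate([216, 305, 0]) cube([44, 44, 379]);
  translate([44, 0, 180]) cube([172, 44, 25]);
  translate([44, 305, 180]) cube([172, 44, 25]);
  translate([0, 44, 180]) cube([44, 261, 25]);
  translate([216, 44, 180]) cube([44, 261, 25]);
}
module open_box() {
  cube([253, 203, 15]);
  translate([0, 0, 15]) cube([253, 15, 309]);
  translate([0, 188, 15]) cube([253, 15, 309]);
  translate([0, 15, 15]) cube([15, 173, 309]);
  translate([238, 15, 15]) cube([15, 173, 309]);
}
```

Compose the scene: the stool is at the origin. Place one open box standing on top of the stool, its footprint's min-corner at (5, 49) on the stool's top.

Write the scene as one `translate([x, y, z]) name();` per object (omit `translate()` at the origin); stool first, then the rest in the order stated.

stool();
translate([5, 49, 402]) open_box();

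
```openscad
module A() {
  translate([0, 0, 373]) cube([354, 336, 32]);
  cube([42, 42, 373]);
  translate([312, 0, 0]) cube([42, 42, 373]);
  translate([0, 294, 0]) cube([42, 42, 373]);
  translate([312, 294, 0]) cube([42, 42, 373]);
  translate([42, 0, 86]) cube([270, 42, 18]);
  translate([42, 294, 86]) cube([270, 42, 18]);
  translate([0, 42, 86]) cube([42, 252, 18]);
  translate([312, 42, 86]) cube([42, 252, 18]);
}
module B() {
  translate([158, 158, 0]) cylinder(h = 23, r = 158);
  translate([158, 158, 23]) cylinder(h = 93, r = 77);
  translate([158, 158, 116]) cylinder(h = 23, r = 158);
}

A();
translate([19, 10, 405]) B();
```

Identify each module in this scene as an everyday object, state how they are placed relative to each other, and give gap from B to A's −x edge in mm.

A is a stool. B is a spool. The spool is on top of the stool, centred. The gap from the spool to the stool's −x edge is 19 mm.

The spool's min-x is at 19; the stool's min-x is 0; gap = 19 mm.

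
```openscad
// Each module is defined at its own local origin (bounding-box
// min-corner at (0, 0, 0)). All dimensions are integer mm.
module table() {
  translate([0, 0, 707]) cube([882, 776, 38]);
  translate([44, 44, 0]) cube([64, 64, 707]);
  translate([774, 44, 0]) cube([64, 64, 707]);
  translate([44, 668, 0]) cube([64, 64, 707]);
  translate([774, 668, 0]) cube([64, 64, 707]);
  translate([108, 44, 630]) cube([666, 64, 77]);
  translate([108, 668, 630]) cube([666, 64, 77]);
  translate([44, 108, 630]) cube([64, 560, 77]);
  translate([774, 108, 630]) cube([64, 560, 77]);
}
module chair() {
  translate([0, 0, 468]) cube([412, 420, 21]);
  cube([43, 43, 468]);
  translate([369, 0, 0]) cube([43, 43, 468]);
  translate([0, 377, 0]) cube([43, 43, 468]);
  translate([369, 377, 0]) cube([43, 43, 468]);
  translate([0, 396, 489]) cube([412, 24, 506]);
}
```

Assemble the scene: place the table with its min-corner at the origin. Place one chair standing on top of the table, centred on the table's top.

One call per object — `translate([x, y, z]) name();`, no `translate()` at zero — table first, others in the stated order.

table();
translate([235, 178, 745]) chair();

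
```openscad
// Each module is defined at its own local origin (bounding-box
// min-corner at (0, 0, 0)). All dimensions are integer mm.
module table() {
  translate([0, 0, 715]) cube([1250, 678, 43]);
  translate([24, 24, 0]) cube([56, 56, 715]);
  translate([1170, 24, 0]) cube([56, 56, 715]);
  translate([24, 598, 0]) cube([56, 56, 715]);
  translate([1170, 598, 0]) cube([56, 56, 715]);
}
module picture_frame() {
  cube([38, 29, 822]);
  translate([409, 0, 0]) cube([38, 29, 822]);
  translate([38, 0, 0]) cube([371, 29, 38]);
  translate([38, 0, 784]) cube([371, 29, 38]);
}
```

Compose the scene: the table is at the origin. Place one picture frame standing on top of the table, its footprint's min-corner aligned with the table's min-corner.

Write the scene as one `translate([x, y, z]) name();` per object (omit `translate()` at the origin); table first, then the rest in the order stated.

table();
translate([0, 0, 758]) picture_frame();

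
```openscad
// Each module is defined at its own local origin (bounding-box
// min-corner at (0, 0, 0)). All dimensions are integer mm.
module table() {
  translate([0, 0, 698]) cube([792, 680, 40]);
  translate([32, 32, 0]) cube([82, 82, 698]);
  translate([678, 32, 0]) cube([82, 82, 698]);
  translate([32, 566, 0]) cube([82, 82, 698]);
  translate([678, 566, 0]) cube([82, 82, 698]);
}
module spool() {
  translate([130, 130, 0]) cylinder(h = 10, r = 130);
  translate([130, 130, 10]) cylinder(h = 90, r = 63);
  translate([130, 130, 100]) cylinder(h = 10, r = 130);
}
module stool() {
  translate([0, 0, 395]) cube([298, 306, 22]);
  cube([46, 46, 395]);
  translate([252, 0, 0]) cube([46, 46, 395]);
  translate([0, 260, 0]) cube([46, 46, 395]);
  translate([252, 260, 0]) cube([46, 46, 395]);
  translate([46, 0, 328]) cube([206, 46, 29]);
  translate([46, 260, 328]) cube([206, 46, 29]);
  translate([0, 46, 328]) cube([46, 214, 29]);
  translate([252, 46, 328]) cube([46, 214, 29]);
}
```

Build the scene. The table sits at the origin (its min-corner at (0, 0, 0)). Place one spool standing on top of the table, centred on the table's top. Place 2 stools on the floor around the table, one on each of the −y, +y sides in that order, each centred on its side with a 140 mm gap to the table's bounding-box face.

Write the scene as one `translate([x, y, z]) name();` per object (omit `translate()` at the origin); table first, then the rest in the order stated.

table();
translate([266, 210, 738]) spool();
translate([247, -446, 0]) stool();
translate([247, 820, 0]) stool();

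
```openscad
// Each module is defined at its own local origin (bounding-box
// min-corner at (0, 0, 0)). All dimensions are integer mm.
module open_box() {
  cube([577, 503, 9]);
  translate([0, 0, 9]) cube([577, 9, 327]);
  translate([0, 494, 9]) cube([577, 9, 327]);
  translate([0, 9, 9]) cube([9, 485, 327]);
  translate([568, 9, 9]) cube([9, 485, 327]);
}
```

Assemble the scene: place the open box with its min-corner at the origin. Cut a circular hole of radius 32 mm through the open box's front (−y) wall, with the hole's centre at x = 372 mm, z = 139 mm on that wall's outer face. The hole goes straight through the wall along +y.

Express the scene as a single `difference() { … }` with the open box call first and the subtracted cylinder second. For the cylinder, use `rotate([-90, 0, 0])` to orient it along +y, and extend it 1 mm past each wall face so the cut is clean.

difference() {
  open_box();
  translate([372, -1, 139]) rotate([-90, 0, 0]) cylinder(h = 11, r = 32);
}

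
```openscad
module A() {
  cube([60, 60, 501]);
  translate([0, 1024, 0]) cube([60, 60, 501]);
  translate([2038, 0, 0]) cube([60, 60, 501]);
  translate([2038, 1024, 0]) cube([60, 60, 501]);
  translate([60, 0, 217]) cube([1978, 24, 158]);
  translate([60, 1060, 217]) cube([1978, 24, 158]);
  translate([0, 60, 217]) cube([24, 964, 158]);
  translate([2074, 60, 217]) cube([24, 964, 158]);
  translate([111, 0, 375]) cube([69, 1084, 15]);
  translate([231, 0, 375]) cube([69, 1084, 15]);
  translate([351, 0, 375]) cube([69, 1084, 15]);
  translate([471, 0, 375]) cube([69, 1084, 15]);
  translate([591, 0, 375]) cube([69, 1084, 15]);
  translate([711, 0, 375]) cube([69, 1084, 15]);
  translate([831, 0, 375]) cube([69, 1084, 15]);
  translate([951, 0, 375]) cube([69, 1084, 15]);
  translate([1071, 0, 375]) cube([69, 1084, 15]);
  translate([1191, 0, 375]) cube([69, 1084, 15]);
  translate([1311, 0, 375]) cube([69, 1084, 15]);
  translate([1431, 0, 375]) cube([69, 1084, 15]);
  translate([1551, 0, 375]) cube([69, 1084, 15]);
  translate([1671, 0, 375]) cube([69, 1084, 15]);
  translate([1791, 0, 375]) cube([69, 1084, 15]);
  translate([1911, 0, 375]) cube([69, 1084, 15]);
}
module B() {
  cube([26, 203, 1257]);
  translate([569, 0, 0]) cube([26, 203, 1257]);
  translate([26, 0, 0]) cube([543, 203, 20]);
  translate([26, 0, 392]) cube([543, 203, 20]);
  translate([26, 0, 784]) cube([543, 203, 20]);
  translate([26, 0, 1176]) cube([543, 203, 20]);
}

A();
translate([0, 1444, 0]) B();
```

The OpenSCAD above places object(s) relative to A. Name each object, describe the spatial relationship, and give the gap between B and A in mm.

The bookshelf's nearest face is 360 mm from the bed frame's +y face.

A is a bed frame. B is a bookshelf. The bookshelf is on the floor beside the bed frame on its +y side. The gap between the bookshelf and the bed frame is 360 mm.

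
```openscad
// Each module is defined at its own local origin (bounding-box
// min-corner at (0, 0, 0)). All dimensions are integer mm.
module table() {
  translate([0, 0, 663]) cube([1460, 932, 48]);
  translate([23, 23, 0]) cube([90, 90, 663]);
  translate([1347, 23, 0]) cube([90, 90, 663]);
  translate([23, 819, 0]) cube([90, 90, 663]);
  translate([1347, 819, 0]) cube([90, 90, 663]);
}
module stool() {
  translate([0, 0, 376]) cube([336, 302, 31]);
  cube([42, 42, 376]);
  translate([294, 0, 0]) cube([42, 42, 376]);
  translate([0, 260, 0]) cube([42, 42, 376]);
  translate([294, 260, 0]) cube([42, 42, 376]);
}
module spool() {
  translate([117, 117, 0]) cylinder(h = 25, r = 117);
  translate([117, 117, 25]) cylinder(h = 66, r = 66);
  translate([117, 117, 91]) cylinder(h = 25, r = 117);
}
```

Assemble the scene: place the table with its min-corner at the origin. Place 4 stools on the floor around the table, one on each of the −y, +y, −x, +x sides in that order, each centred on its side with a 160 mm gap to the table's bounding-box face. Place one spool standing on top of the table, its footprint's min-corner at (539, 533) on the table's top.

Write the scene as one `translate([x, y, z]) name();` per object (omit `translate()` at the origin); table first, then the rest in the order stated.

table();
translate([562, -462, 0]) stool();
translate([562, 1092, 0]) stool();
translate([-496, 315, 0]) stool();
translate([1620, 315, 0]) stool();
translate([539, 533, 711]) spool();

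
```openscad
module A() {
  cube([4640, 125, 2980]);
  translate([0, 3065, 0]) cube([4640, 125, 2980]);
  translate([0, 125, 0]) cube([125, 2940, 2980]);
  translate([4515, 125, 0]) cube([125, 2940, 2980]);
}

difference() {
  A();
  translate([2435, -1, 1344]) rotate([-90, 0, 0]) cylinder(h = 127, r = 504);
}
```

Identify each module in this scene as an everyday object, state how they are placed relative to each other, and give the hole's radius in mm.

A is a house frame. The house frame has a circular hole through its front wall. The hole's radius is 504 mm.

The subtracted cylinder has r = 504 mm.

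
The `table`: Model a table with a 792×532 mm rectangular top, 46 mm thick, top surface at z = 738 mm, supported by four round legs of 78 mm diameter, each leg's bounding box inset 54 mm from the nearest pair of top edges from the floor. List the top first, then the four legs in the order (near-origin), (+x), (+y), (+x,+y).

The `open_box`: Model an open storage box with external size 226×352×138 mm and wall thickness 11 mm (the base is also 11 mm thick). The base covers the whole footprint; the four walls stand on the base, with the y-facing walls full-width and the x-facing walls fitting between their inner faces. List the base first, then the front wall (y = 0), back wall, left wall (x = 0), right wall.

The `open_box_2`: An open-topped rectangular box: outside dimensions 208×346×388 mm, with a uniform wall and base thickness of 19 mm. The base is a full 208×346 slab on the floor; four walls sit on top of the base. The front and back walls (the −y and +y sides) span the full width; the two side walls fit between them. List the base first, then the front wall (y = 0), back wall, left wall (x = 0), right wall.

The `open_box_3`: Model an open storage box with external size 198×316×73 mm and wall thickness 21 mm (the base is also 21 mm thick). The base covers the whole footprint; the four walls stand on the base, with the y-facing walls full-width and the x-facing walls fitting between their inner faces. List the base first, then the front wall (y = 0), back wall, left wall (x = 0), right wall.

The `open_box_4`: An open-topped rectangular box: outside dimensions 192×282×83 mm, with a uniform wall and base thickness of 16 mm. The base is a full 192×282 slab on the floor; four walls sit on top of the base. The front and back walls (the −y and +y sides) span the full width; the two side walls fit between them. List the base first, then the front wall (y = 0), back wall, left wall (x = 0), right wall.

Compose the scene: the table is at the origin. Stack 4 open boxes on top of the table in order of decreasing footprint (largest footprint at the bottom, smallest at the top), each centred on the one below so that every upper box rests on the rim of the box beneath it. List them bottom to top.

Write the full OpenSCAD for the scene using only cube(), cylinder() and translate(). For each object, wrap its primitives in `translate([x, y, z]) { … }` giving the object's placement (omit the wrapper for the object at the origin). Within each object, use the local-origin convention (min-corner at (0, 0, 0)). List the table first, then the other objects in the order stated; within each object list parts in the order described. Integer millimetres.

translate([0, 0, 692]) cube([792, 532, 46]);
translate([93, 93, 0]) cylinder(h = 692, r = 39);
translate([699, 93, 0]) cylinder(h = 692, r = 39);
translate([93, 439, 0]) cylinder(h = 692, r = 39);
translate([699, 439, 0]) cylinder(h = 692, r = 39);
translate([283, 90, 738]) {
  cube([226, 352, 11]);
  translate([0, 0, 11]) cube([226, 11, 127]);
  translate([0, 341, 11]) cube([226, 11, 127]);
  translate([0, 11, 11]) cube([11, 330, 127]);
  translate([215, 11, 11]) cube([11, 330, 127]);
}
translate([292, 93, 876]) {
  cube([208, 346, 19]);
  translate([0, 0, 19]) cube([208, 19, 369]);
  translate([0, 327, 19]) cube([208, 19, 369]);
  translate([0, 19, 19]) cube([19, 308, 369]);
  translate([189, 19, 19]) cube([19, 308, 369]);
}
translate([297, 108, 1264]) {
  cube([198, 316, 21]);
  translate([0, 0, 21]) cube([198, 21, 52]);
  translate([0, 295, 21]) cube([198, 21, 52]);
  translate([0, 21, 21]) cube([21, 274, 52]);
  translate([177, 21, 21]) cube([21, 274, 52]);
}
translate([300, 125, 1337]) {
  cube([192, 282, 16]);
  translate([0, 0, 16]) cube([192, 16, 67]);
  translate([0, 266, 16]) cube([192, 16, 67]);
  translate([0, 16, 16]) cube([16, 250, 67]);
  translate([176, 16, 16]) cube([16, 250, 67]);
}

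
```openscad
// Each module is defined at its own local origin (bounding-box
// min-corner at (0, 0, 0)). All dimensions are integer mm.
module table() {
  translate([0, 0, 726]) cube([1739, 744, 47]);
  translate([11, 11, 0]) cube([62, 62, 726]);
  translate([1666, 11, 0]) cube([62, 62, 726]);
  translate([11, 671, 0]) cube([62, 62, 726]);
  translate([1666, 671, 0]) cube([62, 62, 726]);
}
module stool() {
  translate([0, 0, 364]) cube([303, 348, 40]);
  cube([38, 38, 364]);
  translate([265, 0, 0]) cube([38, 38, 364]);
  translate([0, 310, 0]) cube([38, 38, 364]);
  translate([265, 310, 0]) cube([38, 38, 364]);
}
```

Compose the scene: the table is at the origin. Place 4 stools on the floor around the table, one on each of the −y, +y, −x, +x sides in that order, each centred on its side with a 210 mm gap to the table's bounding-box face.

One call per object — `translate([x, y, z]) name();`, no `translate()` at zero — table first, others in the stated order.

table();
translate([718, -558, 0]) stool();
translate([718, 954, 0]) stool();
translate([-513, 198, 0]) stool();
translate([1949, 198, 0]) stool();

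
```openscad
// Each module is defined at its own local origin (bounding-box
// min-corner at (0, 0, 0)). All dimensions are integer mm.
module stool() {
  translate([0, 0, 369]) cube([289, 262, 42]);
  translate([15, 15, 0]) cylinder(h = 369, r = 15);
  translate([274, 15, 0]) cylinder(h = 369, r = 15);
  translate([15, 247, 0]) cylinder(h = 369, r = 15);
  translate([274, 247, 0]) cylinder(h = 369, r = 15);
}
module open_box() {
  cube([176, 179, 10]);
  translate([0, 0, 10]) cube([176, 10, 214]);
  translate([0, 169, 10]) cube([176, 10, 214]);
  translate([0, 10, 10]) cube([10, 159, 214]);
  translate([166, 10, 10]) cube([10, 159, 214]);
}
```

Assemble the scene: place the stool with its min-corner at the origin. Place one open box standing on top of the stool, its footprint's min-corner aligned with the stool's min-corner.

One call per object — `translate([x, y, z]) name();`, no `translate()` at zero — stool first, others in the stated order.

stool();
translate([0, 0, 411]) open_box();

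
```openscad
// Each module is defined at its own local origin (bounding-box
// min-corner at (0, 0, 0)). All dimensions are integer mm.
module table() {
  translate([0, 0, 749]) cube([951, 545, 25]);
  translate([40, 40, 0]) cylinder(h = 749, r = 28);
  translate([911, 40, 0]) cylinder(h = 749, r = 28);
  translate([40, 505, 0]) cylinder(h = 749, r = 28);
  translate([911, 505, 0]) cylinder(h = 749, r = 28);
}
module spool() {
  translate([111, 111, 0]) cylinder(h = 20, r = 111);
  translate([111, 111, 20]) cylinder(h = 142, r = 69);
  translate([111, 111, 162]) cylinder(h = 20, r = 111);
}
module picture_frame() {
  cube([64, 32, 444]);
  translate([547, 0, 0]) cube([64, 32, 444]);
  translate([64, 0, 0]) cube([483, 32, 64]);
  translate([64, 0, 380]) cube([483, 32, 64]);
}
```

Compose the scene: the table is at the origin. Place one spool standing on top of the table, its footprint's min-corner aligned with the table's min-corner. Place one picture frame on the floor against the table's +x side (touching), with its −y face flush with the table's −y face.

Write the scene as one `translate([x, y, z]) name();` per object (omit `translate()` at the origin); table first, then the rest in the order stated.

table();
translate([0, 0, 774]) spool();
translate([951, 0, 0]) picture_frame();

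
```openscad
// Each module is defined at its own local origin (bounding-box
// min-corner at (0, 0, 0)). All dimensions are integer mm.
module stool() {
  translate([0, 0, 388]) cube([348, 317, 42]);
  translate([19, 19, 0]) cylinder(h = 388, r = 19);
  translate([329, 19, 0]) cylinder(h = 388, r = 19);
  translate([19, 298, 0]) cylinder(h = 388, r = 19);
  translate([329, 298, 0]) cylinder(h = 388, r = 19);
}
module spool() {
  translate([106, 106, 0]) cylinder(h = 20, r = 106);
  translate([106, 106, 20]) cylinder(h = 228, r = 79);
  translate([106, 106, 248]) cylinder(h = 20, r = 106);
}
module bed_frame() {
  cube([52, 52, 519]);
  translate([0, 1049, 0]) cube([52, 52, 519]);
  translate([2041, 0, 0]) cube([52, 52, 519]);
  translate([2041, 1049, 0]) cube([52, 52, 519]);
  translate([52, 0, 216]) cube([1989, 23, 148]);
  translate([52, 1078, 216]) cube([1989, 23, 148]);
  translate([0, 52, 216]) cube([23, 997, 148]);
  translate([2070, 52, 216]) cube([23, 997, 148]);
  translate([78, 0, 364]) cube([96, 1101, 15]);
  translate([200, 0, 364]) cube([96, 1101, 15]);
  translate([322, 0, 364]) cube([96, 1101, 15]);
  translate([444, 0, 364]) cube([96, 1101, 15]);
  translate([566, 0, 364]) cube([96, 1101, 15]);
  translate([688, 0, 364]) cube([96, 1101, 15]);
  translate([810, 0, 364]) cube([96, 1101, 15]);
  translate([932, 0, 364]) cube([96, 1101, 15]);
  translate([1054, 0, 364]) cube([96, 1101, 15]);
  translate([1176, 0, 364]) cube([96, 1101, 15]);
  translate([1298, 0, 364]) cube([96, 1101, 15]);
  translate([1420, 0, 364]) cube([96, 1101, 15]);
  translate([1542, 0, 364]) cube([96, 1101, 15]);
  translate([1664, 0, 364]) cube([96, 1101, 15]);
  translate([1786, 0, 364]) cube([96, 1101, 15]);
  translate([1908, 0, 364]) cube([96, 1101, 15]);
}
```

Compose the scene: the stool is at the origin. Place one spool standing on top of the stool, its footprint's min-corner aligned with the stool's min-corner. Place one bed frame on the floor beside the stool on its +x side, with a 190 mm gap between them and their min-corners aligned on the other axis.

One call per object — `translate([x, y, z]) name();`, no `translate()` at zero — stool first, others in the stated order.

stool();
translate([0, 0, 430]) spool();
translate([538, 0, 0]) bed_frame();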